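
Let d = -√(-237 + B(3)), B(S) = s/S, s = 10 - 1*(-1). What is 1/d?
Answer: I*√21/70 ≈ 0.065465*I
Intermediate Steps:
s = 11 (s = 10 + 1 = 11)
B(S) = 11/S
d = -10*I*√21/3 (d = -√(-237 + 11/3) = -√(-700/3) = -10*I*√21/3 ≈ -15.275*I)
1/d = 1/(-10*I*√21/3) = I*√21/70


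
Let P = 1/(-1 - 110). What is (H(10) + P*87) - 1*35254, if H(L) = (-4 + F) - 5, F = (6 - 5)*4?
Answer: -1304612/37 ≈ -35260.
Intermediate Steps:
F = 4 (F = 1*4 = 4)
P = -1/111 (P = 1/(-111) = -1/111 ≈ -0.0090090)
H(L) = -5 (H(L) = (-4 + 4) - 5 = 0 - 5 = -5)
(H(10) + P*87) - 1*35254 = (-5 - 1/111*87) - 1*35254 = (-5 - 29/37) - 35254 = -214/37 - 35254 = -1304612/37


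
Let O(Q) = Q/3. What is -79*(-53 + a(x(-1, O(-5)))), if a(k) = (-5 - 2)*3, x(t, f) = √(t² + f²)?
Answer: 5846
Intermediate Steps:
O(Q) = Q/3 (O(Q) = Q*(⅓) = Q/3)
x(t, f) = √(f² + t²)
a(k) = -21 (a(k) = -7*3 = -21)
-79*(-53 + a(x(-1, O(-5)))) = -79*(-53 - 21) = -79*(-74) = 5846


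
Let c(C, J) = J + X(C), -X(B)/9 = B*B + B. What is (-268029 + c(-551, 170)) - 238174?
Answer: -3233483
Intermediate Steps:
X(B) = -9*B - 9*B² (X(B) = -9*(B*B + B) = -9*(B² + B) = -9*(B + B²) = -9*B - 9*B²)
c(C, J) = J - 9*C*(1 + C)
(-268029 + c(-551, 170)) - 238174 = (-268029 + (170 - 9*(-551)*(1 - 551))) - 238174 = (-268029 + (170 - 9*(-551)*(-550))) - 238174 = (-268029 + (170 - 2727450)) - 238174 = (-268029 - 2727280) - 238174 = -2995309 - 238174 = -3233483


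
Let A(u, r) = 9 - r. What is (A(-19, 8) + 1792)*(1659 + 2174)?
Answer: 6872569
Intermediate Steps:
(A(-19, 8) + 1792)*(1659 + 2174) = ((9 - 1*8) + 1792)*(1659 + 2174) = ((9 - 8) + 1792)*3833 = (1 + 1792)*3833 = 1793*3833 = 6872569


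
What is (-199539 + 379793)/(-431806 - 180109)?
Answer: -180254/611915 ≈ -0.29457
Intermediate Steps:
(-199539 + 379793)/(-431806 - 180109) = 180254/(-611915) = 180254*(-1/611915) = -180254/611915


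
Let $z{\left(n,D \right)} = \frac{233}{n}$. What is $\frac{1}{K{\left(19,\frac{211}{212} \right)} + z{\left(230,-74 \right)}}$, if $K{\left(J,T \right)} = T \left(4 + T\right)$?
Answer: $\frac{5168560}{30932611} \approx 0.16709$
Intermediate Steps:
$\frac{1}{K{\left(19,\frac{211}{212} \right)} + z{\left(230,-74 \right)}} = \frac{1}{\frac{211}{212} \left(4 + \frac{211}{212}\right) + \frac{233}{230}} = \frac{1}{211 \cdot \frac{1}{212} \left(4 + 211 \cdot \frac{1}{212}\right) + 233 \cdot \frac{1}{230}} = \frac{1}{\frac{211 \left(4 + \frac{211}{212}\right)}{212} + \frac{233}{230}} = \frac{1}{\frac{211}{212} \cdot \frac{1059}{212} + \frac{233}{230}} = \frac{1}{\frac{223449}{44944} + \frac{233}{230}} = \frac{1}{\frac{30932611}{5168560}} = \frac{5168560}{30932611}$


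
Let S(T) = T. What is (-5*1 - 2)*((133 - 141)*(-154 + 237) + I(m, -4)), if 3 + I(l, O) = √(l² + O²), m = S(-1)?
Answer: 4669 - 7*√17 ≈ 4640.1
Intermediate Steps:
m = -1
I(l, O) = -3 + √(O² + l²) (I(l, O) = -3 + √(l² + O²) = -3 + √(O² + l²))
(-5*1 - 2)*((133 - 141)*(-154 + 237) + I(m, -4)) = (-5*1 - 2)*((133 - 141)*(-154 + 237) + (-3 + √((-4)² + (-1)²))) = (-5 - 2)*(-8*83 + (-3 + √(16 + 1))) = -7*(-664 + (-3 + √17)) = -7*(-667 + √17) = 4669 - 7*√17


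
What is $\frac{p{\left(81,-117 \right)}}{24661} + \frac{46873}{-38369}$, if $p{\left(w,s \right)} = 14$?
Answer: $- \frac{165056841}{135173987} \approx -1.2211$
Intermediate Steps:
$\frac{p{\left(81,-117 \right)}}{24661} + \frac{46873}{-38369} = \frac{14}{24661} + \frac{46873}{-38369} = 14 \cdot \frac{1}{24661} + 46873 \left(- \frac{1}{38369}\right) = \frac{2}{3523} - \frac{46873}{38369} = - \frac{165056841}{135173987}$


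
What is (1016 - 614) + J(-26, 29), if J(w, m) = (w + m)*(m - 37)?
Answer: 378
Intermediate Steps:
J(w, m) = (-37 + m)*(m + w) (J(w, m) = (m + w)*(-37 + m) = (-37 + m)*(m + w))
(1016 - 614) + J(-26, 29) = (1016 - 614) + (29² - 37*29 - 37*(-26) + 29*(-26)) = 402 + (841 - 1073 + 962 - 754) = 402 - 24 = 378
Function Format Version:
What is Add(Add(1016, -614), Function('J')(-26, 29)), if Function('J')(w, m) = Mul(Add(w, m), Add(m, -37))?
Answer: 378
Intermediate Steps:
Function('J')(w, m) = Mul(Add(-37, m), Add(m, w)) (Function('J')(w, m) = Mul(Add(m, w), Add(-37, m)) = Mul(Add(-37, m), Add(m, w)))
Add(Add(1016, -614), Function('J')(-26, 29)) = Add(Add(1016, -614), Add(Pow(29, 2), Mul(-37, 29), Mul(-37, -26), Mul(29, -26))) = Add(402, Add(841, -1073, 962, -754)) = Add(402, -24) = 378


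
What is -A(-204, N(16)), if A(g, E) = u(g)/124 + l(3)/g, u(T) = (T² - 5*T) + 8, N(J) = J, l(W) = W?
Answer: -724917/2108 ≈ -343.89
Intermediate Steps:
u(T) = 8 + T² - 5*T
A(g, E) = 2/31 + 3/g - 5*g/124 + g²/124 (A(g, E) = (8 + g² - 5*g)/124 + 3/g = (8 + g² - 5*g)*(1/124) + 3/g = (2/31 - 5*g/124 + g²/124) + 3/g = 2/31 + 3/g - 5*g/124 + g²/124)
-A(-204, N(16)) = -(372 - 204*(8 + (-204)² - 5*(-204)))/(124*(-204)) = -(-1)*(372 - 204*(8 + 41616 + 1020))/(124*204) = -(-1)*(372 - 204*42644)/(124*204) = -(-1)*(372 - 8699376)/(124*204) = -(-1)*(-8699004)/(124*204) = -1*724917/2108 = -724917/2108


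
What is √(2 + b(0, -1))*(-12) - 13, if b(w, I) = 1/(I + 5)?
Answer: -31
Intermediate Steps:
b(w, I) = 1/(5 + I)
√(2 + b(0, -1))*(-12) - 13 = √(2 + 1/(5 - 1))*(-12) - 13 = √(2 + 1/4)*(-12) - 13 = √(2 + ¼)*(-12) - 13 = √(9/4)*(-12) - 13 = (3/2)*(-12) - 13 = -18 - 13 = -31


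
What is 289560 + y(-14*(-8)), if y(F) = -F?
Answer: 289448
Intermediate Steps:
289560 + y(-14*(-8)) = 289560 - (-14)*(-8) = 289560 - 1*112 = 289560 - 112 = 289448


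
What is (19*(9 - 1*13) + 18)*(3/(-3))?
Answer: 58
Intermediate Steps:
(19*(9 - 1*13) + 18)*(3/(-3)) = (19*(9 - 13) + 18)*(3*(-⅓)) = (19*(-4) + 18)*(-1) = (-76 + 18)*(-1) = -58*(-1) = 58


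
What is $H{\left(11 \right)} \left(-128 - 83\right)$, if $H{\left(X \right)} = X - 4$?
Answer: $-1477$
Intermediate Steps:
$H{\left(X \right)} = -4 + X$
$H{\left(11 \right)} \left(-128 - 83\right) = \left(-4 + 11\right) \left(-128 - 83\right) = 7 \left(-211\right) = -1477$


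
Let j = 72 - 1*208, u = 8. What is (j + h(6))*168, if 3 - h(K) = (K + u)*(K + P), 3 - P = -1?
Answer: -45864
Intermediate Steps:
P = 4 (P = 3 - 1*(-1) = 3 + 1 = 4)
j = -136 (j = 72 - 208 = -136)
h(K) = 3 - (4 + K)*(8 + K) (h(K) = 3 - (K + 8)*(K + 4) = 3 - (8 + K)*(4 + K) = 3 - (4 + K)*(8 + K))
(j + h(6))*168 = (-136 + (-29 - 1*6**2 - 12*6))*168 = (-136 + (-29 - 1*36 - 72))*168 = (-136 + (-29 - 36 - 72))*168 = (-136 - 137)*168 = -273*168 = -45864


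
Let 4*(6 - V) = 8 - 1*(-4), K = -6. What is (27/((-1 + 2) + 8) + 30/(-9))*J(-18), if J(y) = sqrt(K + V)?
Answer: -I*sqrt(3)/3 ≈ -0.57735*I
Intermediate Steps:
V = 3 (V = 6 - (8 - 1*(-4))/4 = 6 - (8 + 4)/4 = 6 - 1/4*12 = 6 - 3 = 3)
J(y) = I*sqrt(3) (J(y) = sqrt(-6 + 3) = sqrt(-3) = I*sqrt(3))
(27/((-1 + 2) + 8) + 30/(-9))*J(-18) = (27/((-1 + 2) + 8) + 30/(-9))*(I*sqrt(3)) = (27/(1 + 8) + 30*(-1/9))*(I*sqrt(3)) = (27/9 - 10/3)*(I*sqrt(3)) = (27*(1/9) - 10/3)*(I*sqrt(3)) = (3 - 10/3)*(I*sqrt(3)) = -I*sqrt(3)/3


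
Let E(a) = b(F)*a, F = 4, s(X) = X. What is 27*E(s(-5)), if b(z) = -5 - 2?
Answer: 945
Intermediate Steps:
b(z) = -7
E(a) = -7*a
27*E(s(-5)) = 27*(-7*(-5)) = 27*35 = 945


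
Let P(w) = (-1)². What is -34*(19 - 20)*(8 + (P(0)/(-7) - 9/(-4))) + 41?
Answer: 5385/14 ≈ 384.64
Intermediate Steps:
P(w) = 1
-34*(19 - 20)*(8 + (P(0)/(-7) - 9/(-4))) + 41 = -34*(19 - 20)*(8 + (1/(-7) - 9/(-4))) + 41 = -(-34)*(8 + (1*(-⅐) - 9*(-¼))) + 41 = -(-34)*(8 + (-⅐ + 9/4)) + 41 = -(-34)*(8 + 59/28) + 41 = -(-34)*283/28 + 41 = -34*(-283/28) + 41 = 4811/14 + 41 = 5385/14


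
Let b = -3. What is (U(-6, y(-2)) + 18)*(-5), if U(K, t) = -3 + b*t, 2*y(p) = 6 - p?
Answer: -15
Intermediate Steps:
y(p) = 3 - p/2 (y(p) = (6 - p)/2 = 3 - p/2)
U(K, t) = -3 - 3*t
(U(-6, y(-2)) + 18)*(-5) = ((-3 - 3*(3 - 1/2*(-2))) + 18)*(-5) = ((-3 - 3*(3 + 1)) + 18)*(-5) = ((-3 - 3*4) + 18)*(-5) = ((-3 - 12) + 18)*(-5) = (-15 + 18)*(-5) = 3*(-5) = -15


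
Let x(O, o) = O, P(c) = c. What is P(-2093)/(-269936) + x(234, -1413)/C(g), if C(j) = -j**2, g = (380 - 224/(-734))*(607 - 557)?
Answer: 353897180820703/45646231924620000 ≈ 0.0077530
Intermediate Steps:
g = 6978600/367 (g = (380 - 224*(-1/734))*50 = (380 + 112/367)*50 = (139572/367)*50 = 6978600/367 ≈ 19015.)
P(-2093)/(-269936) + x(234, -1413)/C(g) = -2093/(-269936) + 234/((-(6978600/367)**2)) = -2093*(-1/269936) + 234/((-1*48700857960000/134689)) = 2093/269936 + 234/(-48700857960000/134689) = 2093/269936 + 234*(-134689/48700857960000) = 2093/269936 - 1750957/2705603220000 = 353897180820703/45646231924620000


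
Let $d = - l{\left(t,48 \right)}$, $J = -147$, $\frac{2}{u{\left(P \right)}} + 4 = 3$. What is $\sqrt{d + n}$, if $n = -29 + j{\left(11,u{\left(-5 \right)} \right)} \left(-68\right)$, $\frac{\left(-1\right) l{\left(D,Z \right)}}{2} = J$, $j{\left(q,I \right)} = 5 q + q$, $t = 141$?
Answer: $i \sqrt{4811} \approx 69.361 i$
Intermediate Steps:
$u{\left(P \right)} = -2$ ($u{\left(P \right)} = \frac{2}{-4 + 3} = \frac{2}{-1} = 2 \left(-1\right) = -2$)
$j{\left(q,I \right)} = 6 q$
$l{\left(D,Z \right)} = 294$ ($l{\left(D,Z \right)} = \left(-2\right) \left(-147\right) = 294$)
$d = -294$ ($d = \left(-1\right) 294 = -294$)
$n = -4517$ ($n = -29 + 6 \cdot 11 \left(-68\right) = -29 + 66 \left(-68\right) = -29 - 4488 = -4517$)
$\sqrt{d + n} = \sqrt{-294 - 4517} = \sqrt{-4811} = i \sqrt{4811}$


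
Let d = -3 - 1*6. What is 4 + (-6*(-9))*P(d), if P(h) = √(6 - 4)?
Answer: 4 + 54*√2 ≈ 80.368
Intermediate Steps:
d = -9 (d = -3 - 6 = -9)
P(h) = √2
4 + (-6*(-9))*P(d) = 4 + (-6*(-9))*√2 = 4 + 54*√2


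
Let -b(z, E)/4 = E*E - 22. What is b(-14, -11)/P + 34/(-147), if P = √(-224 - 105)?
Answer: -34/147 + 396*I*√329/329 ≈ -0.23129 + 21.832*I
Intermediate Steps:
P = I*√329 (P = √(-329) = I*√329 ≈ 18.138*I)
b(z, E) = 88 - 4*E² (b(z, E) = -4*(E*E - 22) = -4*(E² - 22) = -4*(-22 + E²) = 88 - 4*E²)
b(-14, -11)/P + 34/(-147) = (88 - 4*(-11)²)/((I*√329)) + 34/(-147) = (88 - 4*121)*(-I*√329/329) + 34*(-1/147) = (88 - 484)*(-I*√329/329) - 34/147 = -(-396)*I*√329/329 - 34/147 = 396*I*√329/329 - 34/147 = -34/147 + 396*I*√329/329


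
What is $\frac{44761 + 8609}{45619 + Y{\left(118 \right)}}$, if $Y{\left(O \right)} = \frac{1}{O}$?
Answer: $\frac{6297660}{5383043} \approx 1.1699$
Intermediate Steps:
$\frac{44761 + 8609}{45619 + Y{\left(118 \right)}} = \frac{44761 + 8609}{45619 + \frac{1}{118}} = \frac{53370}{45619 + \frac{1}{118}} = \frac{53370}{\frac{5383043}{118}} = 53370 \cdot \frac{118}{5383043} = \frac{6297660}{5383043}$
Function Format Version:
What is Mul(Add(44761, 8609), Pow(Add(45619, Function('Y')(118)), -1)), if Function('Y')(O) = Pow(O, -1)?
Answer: Rational(6297660, 5383043) ≈ 1.1699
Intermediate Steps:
Mul(Add(44761, 8609), Pow(Add(45619, Function('Y')(118)), -1)) = Mul(Add(44761, 8609), Pow(Add(45619, Pow(118, -1)), -1)) = Mul(53370, Pow(Add(45619, Rational(1, 118)), -1)) = Mul(53370, Pow(Rational(5383043, 118), -1)) = Mul(53370, Rational(118, 5383043)) = Rational(6297660, 5383043)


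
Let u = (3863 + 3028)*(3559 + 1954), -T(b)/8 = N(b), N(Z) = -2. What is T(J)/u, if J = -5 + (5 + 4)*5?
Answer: 16/37990083 ≈ 4.2116e-7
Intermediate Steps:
J = 40 (J = -5 + 9*5 = -5 + 45 = 40)
T(b) = 16 (T(b) = -8*(-2) = 16)
u = 37990083 (u = 6891*5513 = 37990083)
T(J)/u = 16/37990083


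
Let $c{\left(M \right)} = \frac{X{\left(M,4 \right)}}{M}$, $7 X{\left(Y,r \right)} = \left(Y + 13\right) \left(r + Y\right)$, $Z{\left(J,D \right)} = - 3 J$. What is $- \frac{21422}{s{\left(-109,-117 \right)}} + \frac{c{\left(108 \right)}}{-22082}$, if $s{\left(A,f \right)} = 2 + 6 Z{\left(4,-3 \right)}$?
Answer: $\frac{3193015607}{10433745} \approx 306.03$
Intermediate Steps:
$X{\left(Y,r \right)} = \frac{\left(13 + Y\right) \left(Y + r\right)}{7}$ ($X{\left(Y,r \right)} = \frac{\left(Y + 13\right) \left(r + Y\right)}{7} = \frac{\left(13 + Y\right) \left(Y + r\right)}{7}$)
$s{\left(A,f \right)} = -70$ ($s{\left(A,f \right)} = 2 + 6 \left(\left(-3\right) 4\right) = 2 + 6 \left(-12\right) = 2 - 72 = -70$)
$c{\left(M \right)} = \frac{\frac{52}{7} + \frac{M^{2}}{7} + \frac{17 M}{7}}{M}$ ($c{\left(M \right)} = \frac{\frac{M^{2}}{7} + \frac{13 M}{7} + \frac{13}{7} \cdot 4 + \frac{1}{7} M 4}{M} = \frac{\frac{M^{2}}{7} + \frac{13 M}{7} + \frac{52}{7} + \frac{4 M}{7}}{M} = \frac{\frac{52}{7} + \frac{M^{2}}{7} + \frac{17 M}{7}}{M}$)
$- \frac{21422}{s{\left(-109,-117 \right)}} + \frac{c{\left(108 \right)}}{-22082} = - \frac{21422}{-70} + \frac{\frac{1}{7} \cdot \frac{1}{108} \left(52 + 108^{2} + 17 \cdot 108\right)}{-22082} = \left(-21422\right) \left(- \frac{1}{70}\right) + \frac{1}{7} \cdot \frac{1}{108} \left(52 + 11664 + 1836\right) \left(- \frac{1}{22082}\right) = \frac{10711}{35} + \frac{1}{7} \cdot \frac{1}{108} \cdot 13552 \left(- \frac{1}{22082}\right) = \frac{10711}{35} + \frac{484}{27} \left(- \frac{1}{22082}\right) = \frac{10711}{35} - \frac{242}{298107} = \frac{3193015607}{10433745}$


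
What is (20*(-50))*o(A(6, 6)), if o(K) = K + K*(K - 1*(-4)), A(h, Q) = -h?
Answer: -6000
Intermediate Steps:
o(K) = K + K*(4 + K) (o(K) = K + K*(K + 4) = K + K*(4 + K))
(20*(-50))*o(A(6, 6)) = (20*(-50))*((-1*6)*(5 - 1*6)) = -(-6000)*(5 - 6) = -(-6000)*(-1) = -1000*6 = -6000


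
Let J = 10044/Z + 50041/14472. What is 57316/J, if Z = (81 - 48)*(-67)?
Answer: -9124248672/172717 ≈ -52828.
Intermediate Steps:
Z = -2211 (Z = 33*(-67) = -2211)
J = -172717/159192 (J = 10044/(-2211) + 50041/14472 = 10044*(-1/2211) + 50041*(1/14472) = -3348/737 + 50041/14472 = -172717/159192 ≈ -1.0850)
57316/J = 57316/(-172717/159192) = 57316*(-159192/172717) = -9124248672/172717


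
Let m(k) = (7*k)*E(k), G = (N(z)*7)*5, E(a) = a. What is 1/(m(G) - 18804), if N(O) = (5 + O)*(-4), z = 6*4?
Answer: 1/115366396 ≈ 8.6680e-9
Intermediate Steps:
z = 24
N(O) = -20 - 4*O
G = -4060 (G = ((-20 - 4*24)*7)*5 = ((-20 - 96)*7)*5 = -116*7*5 = -812*5 = -4060)
m(k) = 7*k**2 (m(k) = (7*k)*k = 7*k**2)
1/(m(G) - 18804) = 1/(7*(-4060)**2 - 18804) = 1/(7*16483600 - 18804) = 1/(115385200 - 18804) = 1/115366396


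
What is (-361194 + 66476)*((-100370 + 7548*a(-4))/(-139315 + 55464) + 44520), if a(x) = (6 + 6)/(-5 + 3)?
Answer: -1100238932315804/83851 ≈ -1.3121e+10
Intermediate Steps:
a(x) = -6 (a(x) = 12/(-2) = 12*(-1/2) = -6)
(-361194 + 66476)*((-100370 + 7548*a(-4))/(-139315 + 55464) + 44520) = (-361194 + 66476)*((-100370 + 7548*(-6))/(-139315 + 55464) + 44520) = -294718*((-100370 - 45288)/(-83851) + 44520) = -294718*(-145658*(-1/83851) + 44520) = -294718*(145658/83851 + 44520) = -294718*3733192178/83851 = -1100238932315804/83851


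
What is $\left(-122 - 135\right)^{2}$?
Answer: $66049$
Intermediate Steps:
$\left(-122 - 135\right)^{2} = \left(-257\right)^{2} = 66049$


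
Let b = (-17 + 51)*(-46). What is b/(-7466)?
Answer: 782/3733 ≈ 0.20948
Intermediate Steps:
b = -1564 (b = 34*(-46) = -1564)
b/(-7466) = -1564/(-7466) = -1564*(-1/7466) = 782/3733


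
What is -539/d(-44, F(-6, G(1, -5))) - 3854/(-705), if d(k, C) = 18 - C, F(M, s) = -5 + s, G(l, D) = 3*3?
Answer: -991/30 ≈ -33.033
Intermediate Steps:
G(l, D) = 9
-539/d(-44, F(-6, G(1, -5))) - 3854/(-705) = -539/(18 - (-5 + 9)) - 3854/(-705) = -539/(18 - 1*4) - 3854*(-1/705) = -539/(18 - 4) + 82/15 = -539/14 + 82/15 = -539*1/14 + 82/15 = -77/2 + 82/15 = -991/30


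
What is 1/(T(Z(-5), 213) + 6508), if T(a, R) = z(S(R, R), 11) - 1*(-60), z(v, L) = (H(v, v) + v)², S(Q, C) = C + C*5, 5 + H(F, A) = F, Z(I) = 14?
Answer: 1/6514169 ≈ 1.5351e-7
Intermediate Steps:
H(F, A) = -5 + F
S(Q, C) = 6*C (S(Q, C) = C + 5*C = 6*C)
z(v, L) = (-5 + 2*v)² (z(v, L) = ((-5 + v) + v)² = (-5 + 2*v)²)
T(a, R) = 60 + (-5 + 12*R)² (T(a, R) = (-5 + 2*(6*R))² - 1*(-60) = (-5 + 12*R)² + 60 = 60 + (-5 + 12*R)²)
1/(T(Z(-5), 213) + 6508) = 1/((60 + (-5 + 12*213)²) + 6508) = 1/((60 + (-5 + 2556)²) + 6508) = 1/((60 + 2551²) + 6508) = 1/((60 + 6507601) + 6508) = 1/(6507661 + 6508) = 1/6514169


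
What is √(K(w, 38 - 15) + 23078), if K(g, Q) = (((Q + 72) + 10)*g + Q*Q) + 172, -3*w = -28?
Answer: 3*√2751 ≈ 157.35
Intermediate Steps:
w = 28/3 (w = -⅓*(-28) = 28/3 ≈ 9.3333)
K(g, Q) = 172 + Q² + g*(82 + Q) (K(g, Q) = (((72 + Q) + 10)*g + Q²) + 172 = ((82 + Q)*g + Q²) + 172 = (g*(82 + Q) + Q²) + 172 = (Q² + g*(82 + Q)) + 172 = 172 + Q² + g*(82 + Q))
√(K(w, 38 - 15) + 23078) = √((172 + (38 - 15)² + 82*(28/3) + (38 - 15)*(28/3)) + 23078) = √((172 + 23² + 2296/3 + 23*(28/3)) + 23078) = √((172 + 529 + 2296/3 + 644/3) + 23078) = √(1681 + 23078) = √24759 = 3*√2751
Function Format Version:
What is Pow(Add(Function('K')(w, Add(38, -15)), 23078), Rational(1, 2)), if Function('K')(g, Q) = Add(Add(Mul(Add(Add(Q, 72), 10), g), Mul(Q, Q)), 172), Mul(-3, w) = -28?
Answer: Mul(3, Pow(2751, Rational(1, 2))) ≈ 157.35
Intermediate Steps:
w = Rational(28, 3) (w = Mul(Rational(-1, 3), -28) = Rational(28, 3) ≈ 9.3333)
Function('K')(g, Q) = Add(172, Pow(Q, 2), Mul(g, Add(82, Q))) (Function('K')(g, Q) = Add(Add(Mul(Add(Add(72, Q), 10), g), Pow(Q, 2)), 172) = Add(Add(Mul(Add(82, Q), g), Pow(Q, 2)), 172) = Add(Add(Mul(g, Add(82, Q)), Pow(Q, 2)), 172) = Add(Add(Pow(Q, 2), Mul(g, Add(82, Q))), 172) = Add(172, Pow(Q, 2), Mul(g, Add(82, Q))))
Pow(Add(Function('K')(w, Add(38, -15)), 23078), Rational(1, 2)) = Pow(Add(Add(172, Pow(Add(38, -15), 2), Mul(82, Rational(28, 3)), Mul(Add(38, -15), Rational(28, 3))), 23078), Rational(1, 2)) = Pow(Add(Add(172, Pow(23, 2), Rational(2296, 3), Mul(23, Rational(28, 3))), 23078), Rational(1, 2)) = Pow(Add(Add(172, 529, Rational(2296, 3), Rational(644, 3)), 23078), Rational(1, 2)) = Pow(Add(1681, 23078), Rational(1, 2)) = Pow(24759, Rational(1, 2)) = Mul(3, Pow(2751, Rational(1, 2)))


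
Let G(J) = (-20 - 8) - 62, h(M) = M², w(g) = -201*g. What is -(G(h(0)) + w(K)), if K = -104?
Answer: -20814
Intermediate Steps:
G(J) = -90 (G(J) = -28 - 62 = -90)
-(G(h(0)) + w(K)) = -(-90 - 201*(-104)) = -(-90 + 20904) = -1*20814 = -20814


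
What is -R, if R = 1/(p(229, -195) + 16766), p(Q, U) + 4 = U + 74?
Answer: -1/16641 ≈ -6.0093e-5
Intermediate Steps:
p(Q, U) = 70 + U (p(Q, U) = -4 + (U + 74) = -4 + (74 + U) = 70 + U)
R = 1/16641 (R = 1/((70 - 195) + 16766) = 1/(-125 + 16766) = 1/16641 ≈ 6.0093e-5)
-R = -1*1/16641 = -1/16641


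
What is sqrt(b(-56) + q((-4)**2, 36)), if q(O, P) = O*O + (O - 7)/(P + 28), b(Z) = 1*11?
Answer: sqrt(17097)/8 ≈ 16.344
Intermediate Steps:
b(Z) = 11
q(O, P) = O**2 + (-7 + O)/(28 + P)
sqrt(b(-56) + q((-4)**2, 36)) = sqrt(11 + (-7 + (-4)**2 + 28*((-4)**2)**2 + 36*((-4)**2)**2)/(28 + 36)) = sqrt(11 + (-7 + 16 + 28*16**2 + 36*16**2)/64) = sqrt(11 + (-7 + 16 + 28*256 + 36*256)/64) = sqrt(11 + (-7 + 16 + 7168 + 9216)/64) = sqrt(11 + (1/64)*16393) = sqrt(11 + 16393/64) = sqrt(17097/64) = sqrt(17097)/8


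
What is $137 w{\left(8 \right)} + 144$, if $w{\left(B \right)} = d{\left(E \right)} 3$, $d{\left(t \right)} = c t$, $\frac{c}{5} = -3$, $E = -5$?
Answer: $30969$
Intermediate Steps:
$c = -15$ ($c = 5 \left(-3\right) = -15$)
$d{\left(t \right)} = - 15 t$
$w{\left(B \right)} = 225$ ($w{\left(B \right)} = \left(-15\right) \left(-5\right) 3 = 75 \cdot 3 = 225$)
$137 w{\left(8 \right)} + 144 = 137 \cdot 225 + 144 = 30825 + 144 = 30969$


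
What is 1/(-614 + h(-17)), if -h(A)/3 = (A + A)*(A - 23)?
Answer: -1/4694 ≈ -0.00021304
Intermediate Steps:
h(A) = -6*A*(-23 + A) (h(A) = -3*(A + A)*(A - 23) = -3*2*A*(-23 + A) = -6*A*(-23 + A))
1/(-614 + h(-17)) = 1/(-614 + 6*(-17)*(23 - 1*(-17))) = 1/(-614 + 6*(-17)*(23 + 17)) = 1/(-614 + 6*(-17)*40) = 1/(-614 - 4080) = 1/(-4694) = -1/4694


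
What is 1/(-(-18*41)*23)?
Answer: 1/16974 ≈ 5.8914e-5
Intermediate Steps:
1/(-(-18*41)*23) = 1/(-(-738)*23) = 1/(-1*(-16974)) = 1/16974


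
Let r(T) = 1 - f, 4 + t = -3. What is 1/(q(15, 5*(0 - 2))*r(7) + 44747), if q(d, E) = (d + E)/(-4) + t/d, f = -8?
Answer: 20/894631 ≈ 2.2356e-5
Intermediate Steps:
t = -7 (t = -4 - 3 = -7)
q(d, E) = -7/d - E/4 - d/4 (q(d, E) = (d + E)/(-4) - 7/d = (E + d)*(-¼) - 7/d = (-E/4 - d/4) - 7/d = -7/d - E/4 - d/4)
r(T) = 9 (r(T) = 1 - 1*(-8) = 1 + 8 = 9)
1/(q(15, 5*(0 - 2))*r(7) + 44747) = 1/(((¼)*(-28 - 1*15*(5*(0 - 2) + 15))/15)*9 + 44747) = 1/(((¼)*(1/15)*(-28 - 1*15*(5*(-2) + 15)))*9 + 44747) = 1/(((¼)*(1/15)*(-28 - 1*15*(-10 + 15)))*9 + 44747) = 1/(((¼)*(1/15)*(-28 - 1*15*5))*9 + 44747) = 1/(((¼)*(1/15)*(-28 - 75))*9 + 44747) = 1/(((¼)*(1/15)*(-103))*9 + 44747) = 1/(-103/60*9 + 44747) = 1/(-309/20 + 44747) = 1/(894631/20) = 20/894631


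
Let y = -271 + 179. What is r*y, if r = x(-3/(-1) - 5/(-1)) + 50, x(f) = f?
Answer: -5336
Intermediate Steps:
y = -92
r = 58 (r = (-3/(-1) - 5/(-1)) + 50 = (-3*(-1) - 5*(-1)) + 50 = (3 + 5) + 50 = 8 + 50 = 58)
r*y = 58*(-92) = -5336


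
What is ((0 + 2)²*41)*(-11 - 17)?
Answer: -4592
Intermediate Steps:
((0 + 2)²*41)*(-11 - 17) = (2²*41)*(-28) = (4*41)*(-28) = 164*(-28) = -4592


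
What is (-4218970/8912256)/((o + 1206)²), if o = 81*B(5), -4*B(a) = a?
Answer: -2109485/5438581958988 ≈ -3.8787e-7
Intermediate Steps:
B(a) = -a/4
o = -405/4 (o = 81*(-¼*5) = 81*(-5/4) = -405/4 ≈ -101.25)
(-4218970/8912256)/((o + 1206)²) = (-4218970/8912256)/((-405/4 + 1206)²) = (-4218970*1/8912256)/((4419/4)²) = -2109485/(4456128*19527561/16) = -2109485/4456128*16/19527561 = -2109485/5438581958988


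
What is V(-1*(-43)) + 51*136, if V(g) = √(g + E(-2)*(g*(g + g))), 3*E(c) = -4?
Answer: 6936 + I*√43989/3 ≈ 6936.0 + 69.912*I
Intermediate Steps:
E(c) = -4/3 (E(c) = (⅓)*(-4) = -4/3)
V(g) = √(g - 8*g²/3) (V(g) = √(g - 4*g*(g + g)/3) = √(g - 4*g*2*g/3) = √(g - 8*g²/3))
V(-1*(-43)) + 51*136 = √3*√((-1*(-43))*(3 - (-8)*(-43)))/3 + 51*136 = √3*√(43*(3 - 8*43))/3 + 6936 = √3*√(43*(3 - 344))/3 + 6936 = √3*√(43*(-341))/3 + 6936 = √3*√(-14663)/3 + 6936 = √3*(I*√14663)/3 + 6936 = I*√43989/3 + 6936 = 6936 + I*√43989/3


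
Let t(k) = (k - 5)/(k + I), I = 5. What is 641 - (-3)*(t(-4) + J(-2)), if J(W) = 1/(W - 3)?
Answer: 3067/5 ≈ 613.40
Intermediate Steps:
J(W) = 1/(-3 + W)
t(k) = (-5 + k)/(5 + k) (t(k) = (k - 5)/(k + 5) = (-5 + k)/(5 + k))
641 - (-3)*(t(-4) + J(-2)) = 641 - (-3)*((-5 - 4)/(5 - 4) + 1/(-3 - 2)) = 641 - (-3)*(-9/1 + 1/(-5)) = 641 - (-3)*(1*(-9) - ⅕) = 641 - (-3)*(-9 - ⅕) = 641 - (-3)*(-46)/5 = 641 - 1*138/5 = 641 - 138/5 = 3067/5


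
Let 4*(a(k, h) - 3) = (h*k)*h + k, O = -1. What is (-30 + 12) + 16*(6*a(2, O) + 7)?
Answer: 478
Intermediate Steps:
a(k, h) = 3 + k/4 + k*h**2/4 (a(k, h) = 3 + ((h*k)*h + k)/4 = 3 + (k*h**2 + k)/4 = 3 + (k + k*h**2)/4 = 3 + (k/4 + k*h**2/4) = 3 + k/4 + k*h**2/4)
(-30 + 12) + 16*(6*a(2, O) + 7) = (-30 + 12) + 16*(6*(3 + (1/4)*2 + (1/4)*2*(-1)**2) + 7) = -18 + 16*(6*(3 + 1/2 + (1/4)*2*1) + 7) = -18 + 16*(6*(3 + 1/2 + 1/2) + 7) = -18 + 16*(6*4 + 7) = -18 + 16*(24 + 7) = -18 + 16*31 = -18 + 496 = 478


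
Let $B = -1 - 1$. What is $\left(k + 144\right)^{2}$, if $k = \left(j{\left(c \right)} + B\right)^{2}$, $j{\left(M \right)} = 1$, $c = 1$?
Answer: $21025$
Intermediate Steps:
$B = -2$ ($B = -1 - 1 = -2$)
$k = 1$ ($k = \left(1 - 2\right)^{2} = \left(-1\right)^{2} = 1$)
$\left(k + 144\right)^{2} = \left(1 + 144\right)^{2} = 145^{2} = 21025$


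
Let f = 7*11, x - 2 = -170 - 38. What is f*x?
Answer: -15862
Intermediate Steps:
x = -206 (x = 2 + (-170 - 38) = 2 - 208 = -206)
f = 77
f*x = 77*(-206) = -15862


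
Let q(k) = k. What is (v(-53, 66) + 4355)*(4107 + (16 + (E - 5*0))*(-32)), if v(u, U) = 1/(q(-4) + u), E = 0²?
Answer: 892401230/57 ≈ 1.5656e+7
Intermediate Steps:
E = 0
v(u, U) = 1/(-4 + u)
(v(-53, 66) + 4355)*(4107 + (16 + (E - 5*0))*(-32)) = (1/(-4 - 53) + 4355)*(4107 + (16 + (0 - 5*0))*(-32)) = (1/(-57) + 4355)*(4107 + (16 + (0 + 0))*(-32)) = (-1/57 + 4355)*(4107 + (16 + 0)*(-32)) = 248234*(4107 + 16*(-32))/57 = 248234*(4107 - 512)/57 = (248234/57)*3595 = 892401230/57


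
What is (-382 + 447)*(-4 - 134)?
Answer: -8970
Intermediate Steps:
(-382 + 447)*(-4 - 134) = 65*(-138) = -8970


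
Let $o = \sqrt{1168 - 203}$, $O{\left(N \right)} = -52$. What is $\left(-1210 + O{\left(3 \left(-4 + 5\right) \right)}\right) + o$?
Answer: $-1262 + \sqrt{965} \approx -1230.9$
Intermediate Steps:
$o = \sqrt{965} \approx 31.064$
$\left(-1210 + O{\left(3 \left(-4 + 5\right) \right)}\right) + o = \left(-1210 - 52\right) + \sqrt{965} = -1262 + \sqrt{965}$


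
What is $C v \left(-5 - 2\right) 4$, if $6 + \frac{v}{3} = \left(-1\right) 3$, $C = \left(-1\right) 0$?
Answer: $0$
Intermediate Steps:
$C = 0$
$v = -27$ ($v = -18 + 3 \left(\left(-1\right) 3\right) = -18 + 3 \left(-3\right) = -18 - 9 = -27$)
$C v \left(-5 - 2\right) 4 = 0 \left(-27\right) \left(-5 - 2\right) 4 = 0 \left(-5 - 2\right) 4 = 0 \left(\left(-7\right) 4\right) = 0 \left(-28\right) = 0$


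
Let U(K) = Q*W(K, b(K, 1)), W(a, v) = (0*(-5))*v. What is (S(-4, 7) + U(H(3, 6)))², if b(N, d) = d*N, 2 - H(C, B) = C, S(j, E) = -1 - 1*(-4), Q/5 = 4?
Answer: 9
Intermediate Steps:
Q = 20 (Q = 5*4 = 20)
S(j, E) = 3 (S(j, E) = -1 + 4 = 3)
H(C, B) = 2 - C
b(N, d) = N*d
W(a, v) = 0 (W(a, v) = 0*v = 0)
U(K) = 0 (U(K) = 20*0 = 0)
(S(-4, 7) + U(H(3, 6)))² = (3 + 0)² = 3² = 9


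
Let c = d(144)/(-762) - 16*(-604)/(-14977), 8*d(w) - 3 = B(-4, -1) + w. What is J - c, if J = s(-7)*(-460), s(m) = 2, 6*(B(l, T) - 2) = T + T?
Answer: -125902005473/136949688 ≈ -919.33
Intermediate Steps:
B(l, T) = 2 + T/3 (B(l, T) = 2 + (T + T)/6 = 2 + (2*T)/6 = 2 + T/3)
d(w) = 7/12 + w/8 (d(w) = 3/8 + ((2 + (⅓)*(-1)) + w)/8 = 3/8 + ((2 - ⅓) + w)/8 = 3/8 + (5/3 + w)/8 = 3/8 + (5/24 + w/8) = 7/12 + w/8)
c = -91707487/136949688 (c = (7/12 + (⅛)*144)/(-762) - 16*(-604)/(-14977) = (7/12 + 18)*(-1/762) + 9664*(-1/14977) = (223/12)*(-1/762) - 9664/14977 = -223/9144 - 9664/14977 = -91707487/136949688 ≈ -0.66964)
J = -920 (J = 2*(-460) = -920)
J - c = -920 - 1*(-91707487/136949688) = -920 + 91707487/136949688 = -125902005473/136949688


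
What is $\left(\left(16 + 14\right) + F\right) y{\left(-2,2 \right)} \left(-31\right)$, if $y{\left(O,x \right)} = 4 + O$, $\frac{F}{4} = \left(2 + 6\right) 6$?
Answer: $-13764$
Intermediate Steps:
$F = 192$ ($F = 4 \left(2 + 6\right) 6 = 4 \cdot 8 \cdot 6 = 4 \cdot 48 = 192$)
$\left(\left(16 + 14\right) + F\right) y{\left(-2,2 \right)} \left(-31\right) = \left(\left(16 + 14\right) + 192\right) \left(4 - 2\right) \left(-31\right) = \left(30 + 192\right) 2 \left(-31\right) = 222 \cdot 2 \left(-31\right) = 444 \left(-31\right) = -13764$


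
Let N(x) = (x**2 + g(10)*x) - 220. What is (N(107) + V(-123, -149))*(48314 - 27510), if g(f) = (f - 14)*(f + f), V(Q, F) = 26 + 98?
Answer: 58105572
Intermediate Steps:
V(Q, F) = 124
g(f) = 2*f*(-14 + f) (g(f) = (-14 + f)*(2*f) = 2*f*(-14 + f))
N(x) = -220 + x**2 - 80*x (N(x) = (x**2 + (2*10*(-14 + 10))*x) - 220 = (x**2 + (2*10*(-4))*x) - 220 = (x**2 - 80*x) - 220 = -220 + x**2 - 80*x)
(N(107) + V(-123, -149))*(48314 - 27510) = ((-220 + 107**2 - 80*107) + 124)*(48314 - 27510) = ((-220 + 11449 - 8560) + 124)*20804 = (2669 + 124)*20804 = 2793*20804 = 58105572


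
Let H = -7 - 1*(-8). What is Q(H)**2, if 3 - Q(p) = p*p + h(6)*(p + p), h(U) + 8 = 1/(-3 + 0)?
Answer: 3136/9 ≈ 348.44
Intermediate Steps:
h(U) = -25/3 (h(U) = -8 + 1/(-3 + 0) = -8 + 1/(-3) = -8 - 1/3 = -25/3)
H = 1 (H = -7 + 8 = 1)
Q(p) = 3 - p**2 + 50*p/3 (Q(p) = 3 - (p*p - 25*(p + p)/3) = 3 - (p**2 - 50*p/3) = 3 + (-p**2 + 50*p/3) = 3 - p**2 + 50*p/3)
Q(H)**2 = (3 - 1*1**2 + (50/3)*1)**2 = (3 - 1*1 + 50/3)**2 = (3 - 1 + 50/3)**2 = (56/3)**2 = 3136/9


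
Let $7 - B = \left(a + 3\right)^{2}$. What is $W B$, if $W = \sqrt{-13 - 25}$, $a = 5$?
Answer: $- 57 i \sqrt{38} \approx - 351.37 i$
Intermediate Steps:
$B = -57$ ($B = 7 - \left(5 + 3\right)^{2} = 7 - 8^{2} = 7 - 64 = -57$)
$W = i \sqrt{38}$ ($W = \sqrt{-38} = i \sqrt{38} \approx 6.1644 i$)
$W B = i \sqrt{38} \left(-57\right) = - 57 i \sqrt{38}$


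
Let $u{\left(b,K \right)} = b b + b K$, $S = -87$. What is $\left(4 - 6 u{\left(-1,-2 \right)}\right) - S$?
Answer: $73$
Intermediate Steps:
$u{\left(b,K \right)} = b^{2} + K b$
$\left(4 - 6 u{\left(-1,-2 \right)}\right) - S = \left(4 - 6 \left(- (-2 - 1)\right)\right) - -87 = \left(4 - 6 \left(\left(-1\right) \left(-3\right)\right)\right) + 87 = \left(4 - 18\right) + 87 = -14 + 87 = 73$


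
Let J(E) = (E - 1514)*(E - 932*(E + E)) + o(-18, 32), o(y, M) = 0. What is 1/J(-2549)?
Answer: -1/19294321581 ≈ -5.1829e-11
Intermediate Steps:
J(E) = -1863*E*(-1514 + E) (J(E) = (E - 1514)*(E - 932*(E + E)) + 0 = (-1514 + E)*(E - 1864*E) + 0 = (-1514 + E)*(-1863*E) + 0 = -1863*E*(-1514 + E) + 0 = -1863*E*(-1514 + E))
1/J(-2549) = 1/(1863*(-2549)*(1514 - 1*(-2549))) = 1/(1863*(-2549)*(1514 + 2549)) = 1/(1863*(-2549)*4063) = 1/(-19294321581) = -1/19294321581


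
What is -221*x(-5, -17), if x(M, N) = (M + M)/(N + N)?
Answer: -65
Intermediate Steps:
x(M, N) = M/N (x(M, N) = (2*M)/((2*N)) = (2*M)*(1/(2*N)) = M/N)
-221*x(-5, -17) = -(-1105)/(-17) = -(-1105)*(-1)/17 = -221*5/17 = -65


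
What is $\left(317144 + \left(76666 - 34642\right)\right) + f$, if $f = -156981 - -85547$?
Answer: $287734$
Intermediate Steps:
$f = -71434$ ($f = -156981 + 85547 = -71434$)
$\left(317144 + \left(76666 - 34642\right)\right) + f = \left(317144 + \left(76666 - 34642\right)\right) - 71434 = \left(317144 + 42024\right) - 71434 = 359168 - 71434 = 287734$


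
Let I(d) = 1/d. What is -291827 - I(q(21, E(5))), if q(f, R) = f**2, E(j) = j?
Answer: -128695708/441 ≈ -2.9183e+5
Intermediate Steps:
-291827 - I(q(21, E(5))) = -291827 - 1/(21**2) = -291827 - 1/441 = -128695708/441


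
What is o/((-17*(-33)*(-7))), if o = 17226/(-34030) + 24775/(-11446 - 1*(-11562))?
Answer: -420547517/7750876980 ≈ -0.054258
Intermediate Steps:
o = 420547517/1973740 (o = 17226*(-1/34030) + 24775/(-11446 + 11562) = -8613/17015 + 24775/116 = 420547517/1973740 ≈ 213.07)
o/((-17*(-33)*(-7))) = 420547517/(1973740*((-17*(-33)*(-7)))) = 420547517/(1973740*((561*(-7)))) = (420547517/1973740)/(-3927) = (420547517/1973740)*(-1/3927) = -420547517/7750876980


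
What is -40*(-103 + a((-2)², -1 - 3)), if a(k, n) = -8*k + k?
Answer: 5240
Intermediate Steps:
a(k, n) = -7*k
-40*(-103 + a((-2)², -1 - 3)) = -40*(-103 - 7*(-2)²) = -40*(-103 - 7*4) = -40*(-103 - 28) = -40*(-131) = 5240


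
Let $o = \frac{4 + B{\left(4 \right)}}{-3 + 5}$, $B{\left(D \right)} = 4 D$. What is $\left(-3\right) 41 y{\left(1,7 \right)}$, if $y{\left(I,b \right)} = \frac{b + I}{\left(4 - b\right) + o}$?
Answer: $- \frac{984}{7} \approx -140.57$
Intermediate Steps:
$o = 10$ ($o = \frac{4 + 4 \cdot 4}{-3 + 5} = \frac{4 + 16}{2} = 20 \cdot \frac{1}{2} = 10$)
$y{\left(I,b \right)} = \frac{I + b}{14 - b}$ ($y{\left(I,b \right)} = \frac{b + I}{\left(4 - b\right) + 10} = \frac{I + b}{14 - b}$)
$\left(-3\right) 41 y{\left(1,7 \right)} = \left(-3\right) 41 \frac{\left(-1\right) 1 - 7}{-14 + 7} = - 123 \frac{-1 - 7}{-7} = - 123 \left(\left(- \frac{1}{7}\right) \left(-8\right)\right) = \left(-123\right) \frac{8}{7} = - \frac{984}{7}$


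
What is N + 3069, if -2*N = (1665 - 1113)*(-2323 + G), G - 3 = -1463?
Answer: 1047177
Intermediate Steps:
G = -1460 (G = 3 - 1463 = -1460)
N = 1044108 (N = -(1665 - 1113)*(-2323 - 1460)/2 = -276*(-3783) = -½*(-2088216) = 1044108)
N + 3069 = 1044108 + 3069 = 1047177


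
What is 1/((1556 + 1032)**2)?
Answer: 1/6697744 ≈ 1.4930e-7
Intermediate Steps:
1/((1556 + 1032)**2) = 1/(2588**2) = 1/6697744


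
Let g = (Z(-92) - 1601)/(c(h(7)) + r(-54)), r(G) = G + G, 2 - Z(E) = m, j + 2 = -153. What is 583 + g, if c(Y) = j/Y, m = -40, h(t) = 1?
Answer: 154888/263 ≈ 588.93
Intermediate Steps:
j = -155 (j = -2 - 153 = -155)
Z(E) = 42 (Z(E) = 2 - 1*(-40) = 2 + 40 = 42)
r(G) = 2*G
c(Y) = -155/Y
g = 1559/263 (g = (42 - 1601)/(-155/1 + 2*(-54)) = -1559/(-155*1 - 108) = -1559/(-155 - 108) = -1559/(-263) = -1559*(-1/263) = 1559/263 ≈ 5.9278)
583 + g = 583 + 1559/263 = 154888/263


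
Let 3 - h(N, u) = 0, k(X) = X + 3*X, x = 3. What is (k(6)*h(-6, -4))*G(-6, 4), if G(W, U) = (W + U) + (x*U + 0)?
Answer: 720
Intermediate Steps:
k(X) = 4*X
h(N, u) = 3 (h(N, u) = 3 - 1*0 = 3 + 0 = 3)
G(W, U) = W + 4*U (G(W, U) = (W + U) + (3*U + 0) = (U + W) + 3*U = W + 4*U)
(k(6)*h(-6, -4))*G(-6, 4) = ((4*6)*3)*(-6 + 4*4) = (24*3)*(-6 + 16) = 72*10 = 720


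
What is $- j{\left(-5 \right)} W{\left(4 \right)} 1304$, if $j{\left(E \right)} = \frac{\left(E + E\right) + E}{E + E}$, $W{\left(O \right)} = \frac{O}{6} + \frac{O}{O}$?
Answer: $-3260$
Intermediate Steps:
$W{\left(O \right)} = 1 + \frac{O}{6}$ ($W{\left(O \right)} = O \frac{1}{6} + 1 = \frac{O}{6} + 1 = 1 + \frac{O}{6}$)
$j{\left(E \right)} = \frac{3}{2}$ ($j{\left(E \right)} = \frac{2 E + E}{2 E} = 3 E \frac{1}{2 E} = \frac{3}{2}$)
$- j{\left(-5 \right)} W{\left(4 \right)} 1304 = - \frac{3 \left(1 + \frac{1}{6} \cdot 4\right)}{2} \cdot 1304 = - \frac{3 \left(1 + \frac{2}{3}\right)}{2} \cdot 1304 = - \frac{3 \cdot 5}{2 \cdot 3} \cdot 1304 = \left(-1\right) \frac{5}{2} \cdot 1304 = \left(- \frac{5}{2}\right) 1304 = -3260$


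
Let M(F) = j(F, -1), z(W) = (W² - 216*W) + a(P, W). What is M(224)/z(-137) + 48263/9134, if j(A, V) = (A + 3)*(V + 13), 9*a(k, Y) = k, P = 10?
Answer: 21230834261/3975655706 ≈ 5.3402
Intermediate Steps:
a(k, Y) = k/9
z(W) = 10/9 + W² - 216*W (z(W) = (W² - 216*W) + (⅑)*10 = (W² - 216*W) + 10/9 = 10/9 + W² - 216*W)
j(A, V) = (3 + A)*(13 + V)
M(F) = 36 + 12*F (M(F) = 39 + 3*(-1) + 13*F + F*(-1) = 39 - 3 + 13*F - F = 36 + 12*F)
M(224)/z(-137) + 48263/9134 = (36 + 12*224)/(10/9 + (-137)² - 216*(-137)) + 48263/9134 = (36 + 2688)/(10/9 + 18769 + 29592) + 48263*(1/9134) = 2724/(435259/9) + 48263/9134 = 2724*(9/435259) + 48263/9134 = 24516/435259 + 48263/9134 = 21230834261/3975655706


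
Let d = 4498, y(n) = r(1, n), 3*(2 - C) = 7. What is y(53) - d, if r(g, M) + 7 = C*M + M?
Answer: -13409/3 ≈ -4469.7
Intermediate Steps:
C = -1/3 (C = 2 - 1/3*7 = 2 - 7/3 = -1/3 ≈ -0.33333)
r(g, M) = -7 + 2*M/3 (r(g, M) = -7 + (-M/3 + M) = -7 + 2*M/3)
y(n) = -7 + 2*n/3
y(53) - d = (-7 + (2/3)*53) - 1*4498 = (-7 + 106/3) - 4498 = 85/3 - 4498 = -13409/3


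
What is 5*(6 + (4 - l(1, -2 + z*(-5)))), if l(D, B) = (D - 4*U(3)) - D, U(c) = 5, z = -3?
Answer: 150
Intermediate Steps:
l(D, B) = -20 (l(D, B) = (D - 4*5) - D = (D - 20) - D = (-20 + D) - D = -20)
5*(6 + (4 - l(1, -2 + z*(-5)))) = 5*(6 + (4 - 1*(-20))) = 5*(6 + (4 + 20)) = 5*(6 + 24) = 5*30 = 150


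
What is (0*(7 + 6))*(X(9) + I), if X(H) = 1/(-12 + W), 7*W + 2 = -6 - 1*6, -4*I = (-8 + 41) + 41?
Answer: 0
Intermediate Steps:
I = -37/2 (I = -((-8 + 41) + 41)/4 = -(33 + 41)/4 = -¼*74 = -37/2 ≈ -18.500)
W = -2 (W = -2/7 + (-6 - 1*6)/7 = -2/7 + (-6 - 6)/7 = -2/7 + (⅐)*(-12) = -2/7 - 12/7 = -2)
X(H) = -1/14 (X(H) = 1/(-12 - 2) = 1/(-14) = -1/14)
(0*(7 + 6))*(X(9) + I) = (0*(7 + 6))*(-1/14 - 37/2) = (0*13)*(-130/7) = 0*(-130/7) = 0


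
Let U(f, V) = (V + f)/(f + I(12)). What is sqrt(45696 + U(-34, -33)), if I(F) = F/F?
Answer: sqrt(49765155)/33 ≈ 213.77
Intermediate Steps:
I(F) = 1
U(f, V) = (V + f)/(1 + f) (U(f, V) = (V + f)/(f + 1) = (V + f)/(1 + f))
sqrt(45696 + U(-34, -33)) = sqrt(45696 + (-33 - 34)/(1 - 34)) = sqrt(45696 - 67/(-33)) = sqrt(45696 - 1/33*(-67)) = sqrt(45696 + 67/33) = sqrt(1508035/33) = sqrt(49765155)/33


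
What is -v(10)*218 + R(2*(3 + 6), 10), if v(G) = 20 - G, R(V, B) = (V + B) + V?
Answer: -2134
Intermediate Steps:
R(V, B) = B + 2*V (R(V, B) = (B + V) + V = B + 2*V)
-v(10)*218 + R(2*(3 + 6), 10) = -(20 - 1*10)*218 + (10 + 2*(2*(3 + 6))) = -(20 - 10)*218 + (10 + 2*(2*9)) = -1*10*218 + (10 + 2*18) = -10*218 + (10 + 36) = -2180 + 46 = -2134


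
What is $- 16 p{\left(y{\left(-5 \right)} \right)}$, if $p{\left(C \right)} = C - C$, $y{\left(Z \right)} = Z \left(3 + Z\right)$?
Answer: $0$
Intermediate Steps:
$p{\left(C \right)} = 0$
$- 16 p{\left(y{\left(-5 \right)} \right)} = \left(-16\right) 0 = 0$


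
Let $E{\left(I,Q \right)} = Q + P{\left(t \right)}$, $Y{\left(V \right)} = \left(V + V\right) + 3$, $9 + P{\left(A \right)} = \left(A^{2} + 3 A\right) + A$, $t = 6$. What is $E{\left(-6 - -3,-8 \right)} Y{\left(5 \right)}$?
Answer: $559$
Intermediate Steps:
$P{\left(A \right)} = -9 + A^{2} + 4 A$ ($P{\left(A \right)} = -9 + \left(\left(A^{2} + 3 A\right) + A\right) = -9 + \left(A^{2} + 4 A\right) = -9 + A^{2} + 4 A$)
$Y{\left(V \right)} = 3 + 2 V$ ($Y{\left(V \right)} = 2 V + 3 = 3 + 2 V$)
$E{\left(I,Q \right)} = 51 + Q$ ($E{\left(I,Q \right)} = Q + \left(-9 + 6^{2} + 4 \cdot 6\right) = Q + \left(-9 + 36 + 24\right) = Q + 51 = 51 + Q$)
$E{\left(-6 - -3,-8 \right)} Y{\left(5 \right)} = \left(51 - 8\right) \left(3 + 2 \cdot 5\right) = 43 \left(3 + 10\right) = 43 \cdot 13 = 559$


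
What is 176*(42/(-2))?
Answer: -3696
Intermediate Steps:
176*(42/(-2)) = 176*(-1/2*42) = 176*(-21) = -3696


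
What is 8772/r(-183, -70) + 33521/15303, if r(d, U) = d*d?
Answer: 139646965/56942463 ≈ 2.4524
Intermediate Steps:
r(d, U) = d²
8772/r(-183, -70) + 33521/15303 = 8772/((-183)²) + 33521/15303 = 8772/33489 + 33521*(1/15303) = 8772*(1/33489) + 33521/15303 = 2924/11163 + 33521/15303 = 139646965/56942463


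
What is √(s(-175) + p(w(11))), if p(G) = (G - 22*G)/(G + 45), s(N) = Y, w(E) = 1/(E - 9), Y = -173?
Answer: 2*I*√7319/13 ≈ 13.162*I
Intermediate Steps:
w(E) = 1/(-9 + E)
s(N) = -173
p(G) = -21*G/(45 + G) (p(G) = (-21*G)/(45 + G) = -21*G/(45 + G))
√(s(-175) + p(w(11))) = √(-173 - 21/((-9 + 11)*(45 + 1/(-9 + 11)))) = √(-173 - 21/(2*(45 + 1/2))) = √(-173 - 21*½/(45 + ½)) = √(-173 - 21*½/91/2) = √(-173 - 21*½*2/91) = √(-173 - 3/13) = √(-2252/13) = 2*I*√7319/13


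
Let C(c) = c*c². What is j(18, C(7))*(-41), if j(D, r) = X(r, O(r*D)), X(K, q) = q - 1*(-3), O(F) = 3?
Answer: -246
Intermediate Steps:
X(K, q) = 3 + q (X(K, q) = q + 3 = 3 + q)
C(c) = c³
j(D, r) = 6 (j(D, r) = 3 + 3 = 6)
j(18, C(7))*(-41) = 6*(-41) = -246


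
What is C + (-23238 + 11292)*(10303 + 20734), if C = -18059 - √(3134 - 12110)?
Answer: -370786061 - 4*I*√561 ≈ -3.7079e+8 - 94.742*I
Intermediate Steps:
C = -18059 - 4*I*√561 (C = -18059 - √(-8976) = -18059 - 4*I*√561 ≈ -18059.0 - 94.742*I)
C + (-23238 + 11292)*(10303 + 20734) = (-18059 - 4*I*√561) + (-23238 + 11292)*(10303 + 20734) = (-18059 - 4*I*√561) - 11946*31037 = (-18059 - 4*I*√561) - 370768002 = -370786061 - 4*I*√561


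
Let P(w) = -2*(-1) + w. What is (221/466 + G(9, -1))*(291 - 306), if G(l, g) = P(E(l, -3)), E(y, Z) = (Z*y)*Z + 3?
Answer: -604455/466 ≈ -1297.1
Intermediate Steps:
E(y, Z) = 3 + y*Z² (E(y, Z) = y*Z² + 3 = 3 + y*Z²)
P(w) = 2 + w
G(l, g) = 5 + 9*l (G(l, g) = 2 + (3 + l*(-3)²) = 2 + (3 + l*9) = 2 + (3 + 9*l) = 5 + 9*l)
(221/466 + G(9, -1))*(291 - 306) = (221/466 + (5 + 9*9))*(291 - 306) = (221*(1/466) + (5 + 81))*(-15) = (221/466 + 86)*(-15) = (40297/466)*(-15) = -604455/466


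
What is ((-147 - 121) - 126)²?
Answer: 155236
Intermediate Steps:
((-147 - 121) - 126)² = (-268 - 126)² = (-394)² = 155236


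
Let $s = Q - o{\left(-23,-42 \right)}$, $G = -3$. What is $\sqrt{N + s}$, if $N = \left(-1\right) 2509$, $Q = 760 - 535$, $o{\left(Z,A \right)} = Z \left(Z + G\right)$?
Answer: $i \sqrt{2882} \approx 53.684 i$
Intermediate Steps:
$o{\left(Z,A \right)} = Z \left(-3 + Z\right)$ ($o{\left(Z,A \right)} = Z \left(Z - 3\right) = Z \left(-3 + Z\right)$)
$Q = 225$ ($Q = 760 - 535 = 225$)
$N = -2509$
$s = -373$ ($s = 225 - - 23 \left(-3 - 23\right) = 225 - \left(-23\right) \left(-26\right) = 225 - 598 = -373$)
$\sqrt{N + s} = \sqrt{-2509 - 373} = \sqrt{-2882} = i \sqrt{2882}$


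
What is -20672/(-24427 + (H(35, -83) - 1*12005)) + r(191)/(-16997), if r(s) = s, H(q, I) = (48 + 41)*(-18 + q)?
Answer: 344692455/593518243 ≈ 0.58076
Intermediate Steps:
H(q, I) = -1602 + 89*q (H(q, I) = 89*(-18 + q) = -1602 + 89*q)
-20672/(-24427 + (H(35, -83) - 1*12005)) + r(191)/(-16997) = -20672/(-24427 + ((-1602 + 89*35) - 1*12005)) + 191/(-16997) = -20672/(-24427 + ((-1602 + 3115) - 12005)) + 191*(-1/16997) = -20672/(-24427 + (1513 - 12005)) - 191/16997 = -20672/(-24427 - 10492) - 191/16997 = -20672/(-34919) - 191/16997 = -20672*(-1/34919) - 191/16997 = 20672/34919 - 191/16997 = 344692455/593518243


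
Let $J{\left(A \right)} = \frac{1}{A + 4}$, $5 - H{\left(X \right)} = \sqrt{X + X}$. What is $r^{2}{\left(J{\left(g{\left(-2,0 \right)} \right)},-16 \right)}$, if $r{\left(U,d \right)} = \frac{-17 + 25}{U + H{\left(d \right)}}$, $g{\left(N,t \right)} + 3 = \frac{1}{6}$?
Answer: $\frac{3136}{\left(41 - 28 i \sqrt{2}\right)^{2}} \approx 0.03357 + 0.96464 i$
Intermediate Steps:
$H{\left(X \right)} = 5 - \sqrt{2} \sqrt{X}$ ($H{\left(X \right)} = 5 - \sqrt{X + X} = 5 - \sqrt{2 X} = 5 - \sqrt{2} \sqrt{X}$)
$g{\left(N,t \right)} = - \frac{17}{6}$ ($g{\left(N,t \right)} = -3 + \frac{1}{6} = - \frac{17}{6}$)
$J{\left(A \right)} = \frac{1}{4 + A}$
$r{\left(U,d \right)} = \frac{8}{5 + U - \sqrt{2} \sqrt{d}}$ ($r{\left(U,d \right)} = \frac{-17 + 25}{U - \left(-5 + \sqrt{2} \sqrt{d}\right)} = \frac{8}{5 + U - \sqrt{2} \sqrt{d}}$)
$r^{2}{\left(J{\left(g{\left(-2,0 \right)} \right)},-16 \right)} = \left(\frac{8}{5 + \frac{1}{4 - \frac{17}{6}} - \sqrt{2} \sqrt{-16}}\right)^{2} = \left(\frac{8}{5 + \frac{1}{\frac{7}{6}} - \sqrt{2} \cdot 4 i}\right)^{2} = \left(\frac{8}{5 + \frac{6}{7} - 4 i \sqrt{2}}\right)^{2} = \left(\frac{8}{\frac{41}{7} - 4 i \sqrt{2}}\right)^{2} = \frac{64}{\left(\frac{41}{7} - 4 i \sqrt{2}\right)^{2}}$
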